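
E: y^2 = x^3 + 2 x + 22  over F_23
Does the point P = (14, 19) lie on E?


Check whether y^2 = x^3 + 2 x + 22 (mod 23) for (x, y) = (14, 19).
LHS: y^2 = 19^2 mod 23 = 16
RHS: x^3 + 2 x + 22 = 14^3 + 2*14 + 22 mod 23 = 11
LHS != RHS

No, not on the curve


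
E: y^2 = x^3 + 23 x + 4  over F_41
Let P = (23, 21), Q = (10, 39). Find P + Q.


P != Q, so use the chord formula.
s = (y2 - y1) / (x2 - x1) = (18) / (28) mod 41 = 27
x3 = s^2 - x1 - x2 mod 41 = 27^2 - 23 - 10 = 40
y3 = s (x1 - x3) - y1 mod 41 = 27 * (23 - 40) - 21 = 12

P + Q = (40, 12)


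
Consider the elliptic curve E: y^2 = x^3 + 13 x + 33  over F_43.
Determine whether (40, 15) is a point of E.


Check whether y^2 = x^3 + 13 x + 33 (mod 43) for (x, y) = (40, 15).
LHS: y^2 = 15^2 mod 43 = 10
RHS: x^3 + 13 x + 33 = 40^3 + 13*40 + 33 mod 43 = 10
LHS = RHS

Yes, on the curve


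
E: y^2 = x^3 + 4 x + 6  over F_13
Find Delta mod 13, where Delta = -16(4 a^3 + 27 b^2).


4 a^3 + 27 b^2 = 4*4^3 + 27*6^2 = 256 + 972 = 1228
Delta = -16 * (1228) = -19648
Delta mod 13 = 8

Delta = 8 (mod 13)


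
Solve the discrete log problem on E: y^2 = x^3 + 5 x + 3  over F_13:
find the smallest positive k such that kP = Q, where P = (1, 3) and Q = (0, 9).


Enumerate multiples of P until we hit Q = (0, 9):
  1P = (1, 3)
  2P = (7, 2)
  3P = (9, 7)
  4P = (0, 4)
  5P = (0, 9)
Match found at i = 5.

k = 5


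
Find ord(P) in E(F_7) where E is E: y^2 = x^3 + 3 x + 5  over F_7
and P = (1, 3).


Compute successive multiples of P until we hit O:
  1P = (1, 3)
  2P = (6, 6)
  3P = (4, 5)
  4P = (4, 2)
  5P = (6, 1)
  6P = (1, 4)
  7P = O

ord(P) = 7


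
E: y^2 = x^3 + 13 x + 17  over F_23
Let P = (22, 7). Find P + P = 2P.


Doubling: s = (3 x1^2 + a) / (2 y1)
s = (3*22^2 + 13) / (2*7) mod 23 = 11
x3 = s^2 - 2 x1 mod 23 = 11^2 - 2*22 = 8
y3 = s (x1 - x3) - y1 mod 23 = 11 * (22 - 8) - 7 = 9

2P = (8, 9)


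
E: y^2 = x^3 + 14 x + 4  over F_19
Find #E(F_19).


For each x in F_19, count y with y^2 = x^3 + 14 x + 4 mod 19:
  x = 0: RHS = 4, y in [2, 17]  -> 2 point(s)
  x = 1: RHS = 0, y in [0]  -> 1 point(s)
  x = 3: RHS = 16, y in [4, 15]  -> 2 point(s)
  x = 5: RHS = 9, y in [3, 16]  -> 2 point(s)
  x = 6: RHS = 0, y in [0]  -> 1 point(s)
  x = 8: RHS = 1, y in [1, 18]  -> 2 point(s)
  x = 9: RHS = 4, y in [2, 17]  -> 2 point(s)
  x = 10: RHS = 4, y in [2, 17]  -> 2 point(s)
  x = 11: RHS = 7, y in [8, 11]  -> 2 point(s)
  x = 12: RHS = 0, y in [0]  -> 1 point(s)
  x = 15: RHS = 17, y in [6, 13]  -> 2 point(s)
  x = 16: RHS = 11, y in [7, 12]  -> 2 point(s)
  x = 17: RHS = 6, y in [5, 14]  -> 2 point(s)
Affine points: 23. Add the point at infinity: total = 24.

#E(F_19) = 24


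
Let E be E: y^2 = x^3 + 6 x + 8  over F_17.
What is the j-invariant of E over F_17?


Delta = -16(4 a^3 + 27 b^2) mod 17 = 8
-1728 * (4 a)^3 = -1728 * (4*6)^3 mod 17 = 1
j = 1 * 8^(-1) mod 17 = 15

j = 15 (mod 17)


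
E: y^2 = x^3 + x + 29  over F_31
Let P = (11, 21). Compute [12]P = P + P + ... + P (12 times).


k = 12 = 1100_2 (binary, LSB first: 0011)
Double-and-add from P = (11, 21):
  bit 0 = 0: acc unchanged = O
  bit 1 = 0: acc unchanged = O
  bit 2 = 1: acc = O + (5, 29) = (5, 29)
  bit 3 = 1: acc = (5, 29) + (10, 4) = (10, 27)

12P = (10, 27)


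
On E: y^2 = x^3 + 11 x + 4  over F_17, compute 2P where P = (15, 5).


Doubling: s = (3 x1^2 + a) / (2 y1)
s = (3*15^2 + 11) / (2*5) mod 17 = 4
x3 = s^2 - 2 x1 mod 17 = 4^2 - 2*15 = 3
y3 = s (x1 - x3) - y1 mod 17 = 4 * (15 - 3) - 5 = 9

2P = (3, 9)


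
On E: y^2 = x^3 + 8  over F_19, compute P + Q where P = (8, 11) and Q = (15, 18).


P != Q, so use the chord formula.
s = (y2 - y1) / (x2 - x1) = (7) / (7) mod 19 = 1
x3 = s^2 - x1 - x2 mod 19 = 1^2 - 8 - 15 = 16
y3 = s (x1 - x3) - y1 mod 19 = 1 * (8 - 16) - 11 = 0

P + Q = (16, 0)


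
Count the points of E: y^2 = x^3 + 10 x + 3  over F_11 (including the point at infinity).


For each x in F_11, count y with y^2 = x^3 + 10 x + 3 mod 11:
  x = 0: RHS = 3, y in [5, 6]  -> 2 point(s)
  x = 1: RHS = 3, y in [5, 6]  -> 2 point(s)
  x = 2: RHS = 9, y in [3, 8]  -> 2 point(s)
  x = 3: RHS = 5, y in [4, 7]  -> 2 point(s)
  x = 6: RHS = 4, y in [2, 9]  -> 2 point(s)
  x = 7: RHS = 9, y in [3, 8]  -> 2 point(s)
  x = 8: RHS = 1, y in [1, 10]  -> 2 point(s)
  x = 10: RHS = 3, y in [5, 6]  -> 2 point(s)
Affine points: 16. Add the point at infinity: total = 17.

#E(F_11) = 17


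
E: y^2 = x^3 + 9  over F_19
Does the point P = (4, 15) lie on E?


Check whether y^2 = x^3 + 0 x + 9 (mod 19) for (x, y) = (4, 15).
LHS: y^2 = 15^2 mod 19 = 16
RHS: x^3 + 0 x + 9 = 4^3 + 0*4 + 9 mod 19 = 16
LHS = RHS

Yes, on the curve


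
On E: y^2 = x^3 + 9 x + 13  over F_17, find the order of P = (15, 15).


Compute successive multiples of P until we hit O:
  1P = (15, 15)
  2P = (5, 9)
  3P = (13, 10)
  4P = (8, 11)
  5P = (3, 4)
  6P = (12, 9)
  7P = (11, 10)
  8P = (0, 8)
  ... (continuing to 19P)
  19P = O

ord(P) = 19


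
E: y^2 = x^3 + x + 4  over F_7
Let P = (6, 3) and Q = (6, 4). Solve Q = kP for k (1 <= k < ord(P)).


Enumerate multiples of P until we hit Q = (6, 4):
  1P = (6, 3)
  2P = (4, 3)
  3P = (4, 4)
  4P = (6, 4)
Match found at i = 4.

k = 4


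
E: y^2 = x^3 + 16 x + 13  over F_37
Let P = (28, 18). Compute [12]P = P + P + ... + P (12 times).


k = 12 = 1100_2 (binary, LSB first: 0011)
Double-and-add from P = (28, 18):
  bit 0 = 0: acc unchanged = O
  bit 1 = 0: acc unchanged = O
  bit 2 = 1: acc = O + (11, 15) = (11, 15)
  bit 3 = 1: acc = (11, 15) + (31, 16) = (16, 31)

12P = (16, 31)


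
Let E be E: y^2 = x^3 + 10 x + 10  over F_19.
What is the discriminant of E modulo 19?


4 a^3 + 27 b^2 = 4*10^3 + 27*10^2 = 4000 + 2700 = 6700
Delta = -16 * (6700) = -107200
Delta mod 19 = 17

Delta = 17 (mod 19)


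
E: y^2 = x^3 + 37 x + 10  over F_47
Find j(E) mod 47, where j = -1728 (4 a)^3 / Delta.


Delta = -16(4 a^3 + 27 b^2) mod 47 = 26
-1728 * (4 a)^3 = -1728 * (4*37)^3 mod 47 = 13
j = 13 * 26^(-1) mod 47 = 24

j = 24 (mod 47)


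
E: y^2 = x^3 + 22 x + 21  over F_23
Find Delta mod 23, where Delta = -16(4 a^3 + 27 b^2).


4 a^3 + 27 b^2 = 4*22^3 + 27*21^2 = 42592 + 11907 = 54499
Delta = -16 * (54499) = -871984
Delta mod 23 = 15

Delta = 15 (mod 23)


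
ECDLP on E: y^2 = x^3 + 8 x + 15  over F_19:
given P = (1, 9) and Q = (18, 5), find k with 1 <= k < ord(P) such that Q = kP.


Enumerate multiples of P until we hit Q = (18, 5):
  1P = (1, 9)
  2P = (5, 16)
  3P = (3, 16)
  4P = (13, 6)
  5P = (11, 3)
  6P = (18, 5)
Match found at i = 6.

k = 6


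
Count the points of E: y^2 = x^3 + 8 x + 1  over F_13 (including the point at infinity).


For each x in F_13, count y with y^2 = x^3 + 8 x + 1 mod 13:
  x = 0: RHS = 1, y in [1, 12]  -> 2 point(s)
  x = 1: RHS = 10, y in [6, 7]  -> 2 point(s)
  x = 2: RHS = 12, y in [5, 8]  -> 2 point(s)
  x = 3: RHS = 0, y in [0]  -> 1 point(s)
  x = 5: RHS = 10, y in [6, 7]  -> 2 point(s)
  x = 7: RHS = 10, y in [6, 7]  -> 2 point(s)
  x = 9: RHS = 9, y in [3, 10]  -> 2 point(s)
  x = 11: RHS = 3, y in [4, 9]  -> 2 point(s)
Affine points: 15. Add the point at infinity: total = 16.

#E(F_13) = 16


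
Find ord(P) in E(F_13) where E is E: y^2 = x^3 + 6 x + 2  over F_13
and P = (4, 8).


Compute successive multiples of P until we hit O:
  1P = (4, 8)
  2P = (4, 5)
  3P = O

ord(P) = 3


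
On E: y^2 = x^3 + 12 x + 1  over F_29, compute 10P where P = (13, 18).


k = 10 = 1010_2 (binary, LSB first: 0101)
Double-and-add from P = (13, 18):
  bit 0 = 0: acc unchanged = O
  bit 1 = 1: acc = O + (2, 27) = (2, 27)
  bit 2 = 0: acc unchanged = (2, 27)
  bit 3 = 1: acc = (2, 27) + (3, 21) = (2, 2)

10P = (2, 2)


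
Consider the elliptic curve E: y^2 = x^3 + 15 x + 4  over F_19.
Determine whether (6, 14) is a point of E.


Check whether y^2 = x^3 + 15 x + 4 (mod 19) for (x, y) = (6, 14).
LHS: y^2 = 14^2 mod 19 = 6
RHS: x^3 + 15 x + 4 = 6^3 + 15*6 + 4 mod 19 = 6
LHS = RHS

Yes, on the curve


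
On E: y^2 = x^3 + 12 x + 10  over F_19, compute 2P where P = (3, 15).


Doubling: s = (3 x1^2 + a) / (2 y1)
s = (3*3^2 + 12) / (2*15) mod 19 = 7
x3 = s^2 - 2 x1 mod 19 = 7^2 - 2*3 = 5
y3 = s (x1 - x3) - y1 mod 19 = 7 * (3 - 5) - 15 = 9

2P = (5, 9)


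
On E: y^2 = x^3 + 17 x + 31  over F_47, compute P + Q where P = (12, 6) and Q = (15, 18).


P != Q, so use the chord formula.
s = (y2 - y1) / (x2 - x1) = (12) / (3) mod 47 = 4
x3 = s^2 - x1 - x2 mod 47 = 4^2 - 12 - 15 = 36
y3 = s (x1 - x3) - y1 mod 47 = 4 * (12 - 36) - 6 = 39

P + Q = (36, 39)


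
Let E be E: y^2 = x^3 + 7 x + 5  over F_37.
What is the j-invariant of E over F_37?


Delta = -16(4 a^3 + 27 b^2) mod 37 = 30
-1728 * (4 a)^3 = -1728 * (4*7)^3 mod 37 = 10
j = 10 * 30^(-1) mod 37 = 25

j = 25 (mod 37)


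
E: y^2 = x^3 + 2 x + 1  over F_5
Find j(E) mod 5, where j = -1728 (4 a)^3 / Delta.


Delta = -16(4 a^3 + 27 b^2) mod 5 = 1
-1728 * (4 a)^3 = -1728 * (4*2)^3 mod 5 = 4
j = 4 * 1^(-1) mod 5 = 4

j = 4 (mod 5)


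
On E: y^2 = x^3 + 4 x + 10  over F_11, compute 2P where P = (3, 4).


Doubling: s = (3 x1^2 + a) / (2 y1)
s = (3*3^2 + 4) / (2*4) mod 11 = 8
x3 = s^2 - 2 x1 mod 11 = 8^2 - 2*3 = 3
y3 = s (x1 - x3) - y1 mod 11 = 8 * (3 - 3) - 4 = 7

2P = (3, 7)


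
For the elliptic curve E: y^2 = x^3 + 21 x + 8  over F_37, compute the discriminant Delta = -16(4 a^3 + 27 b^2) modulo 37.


4 a^3 + 27 b^2 = 4*21^3 + 27*8^2 = 37044 + 1728 = 38772
Delta = -16 * (38772) = -620352
Delta mod 37 = 27

Delta = 27 (mod 37)


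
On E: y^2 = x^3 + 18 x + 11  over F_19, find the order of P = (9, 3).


Compute successive multiples of P until we hit O:
  1P = (9, 3)
  2P = (17, 10)
  3P = (0, 12)
  4P = (11, 18)
  5P = (3, 4)
  6P = (16, 14)
  7P = (5, 6)
  8P = (2, 6)
  ... (continuing to 27P)
  27P = O

ord(P) = 27


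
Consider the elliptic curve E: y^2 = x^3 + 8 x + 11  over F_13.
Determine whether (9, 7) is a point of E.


Check whether y^2 = x^3 + 8 x + 11 (mod 13) for (x, y) = (9, 7).
LHS: y^2 = 7^2 mod 13 = 10
RHS: x^3 + 8 x + 11 = 9^3 + 8*9 + 11 mod 13 = 6
LHS != RHS

No, not on the curve


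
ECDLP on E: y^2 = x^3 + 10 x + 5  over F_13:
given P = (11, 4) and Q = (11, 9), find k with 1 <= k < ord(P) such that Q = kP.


Enumerate multiples of P until we hit Q = (11, 9):
  1P = (11, 4)
  2P = (1, 4)
  3P = (1, 9)
  4P = (11, 9)
Match found at i = 4.

k = 4


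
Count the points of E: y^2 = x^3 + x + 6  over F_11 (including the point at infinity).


For each x in F_11, count y with y^2 = x^3 + 1 x + 6 mod 11:
  x = 2: RHS = 5, y in [4, 7]  -> 2 point(s)
  x = 3: RHS = 3, y in [5, 6]  -> 2 point(s)
  x = 5: RHS = 4, y in [2, 9]  -> 2 point(s)
  x = 7: RHS = 4, y in [2, 9]  -> 2 point(s)
  x = 8: RHS = 9, y in [3, 8]  -> 2 point(s)
  x = 10: RHS = 4, y in [2, 9]  -> 2 point(s)
Affine points: 12. Add the point at infinity: total = 13.

#E(F_11) = 13


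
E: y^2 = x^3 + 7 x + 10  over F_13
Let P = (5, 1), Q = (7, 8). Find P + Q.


P != Q, so use the chord formula.
s = (y2 - y1) / (x2 - x1) = (7) / (2) mod 13 = 10
x3 = s^2 - x1 - x2 mod 13 = 10^2 - 5 - 7 = 10
y3 = s (x1 - x3) - y1 mod 13 = 10 * (5 - 10) - 1 = 1

P + Q = (10, 1)


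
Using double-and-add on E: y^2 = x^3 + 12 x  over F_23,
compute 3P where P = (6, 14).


k = 3 = 11_2 (binary, LSB first: 11)
Double-and-add from P = (6, 14):
  bit 0 = 1: acc = O + (6, 14) = (6, 14)
  bit 1 = 1: acc = (6, 14) + (12, 3) = (9, 3)

3P = (9, 3)


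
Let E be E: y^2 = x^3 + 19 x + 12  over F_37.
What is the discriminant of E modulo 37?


4 a^3 + 27 b^2 = 4*19^3 + 27*12^2 = 27436 + 3888 = 31324
Delta = -16 * (31324) = -501184
Delta mod 37 = 18

Delta = 18 (mod 37)


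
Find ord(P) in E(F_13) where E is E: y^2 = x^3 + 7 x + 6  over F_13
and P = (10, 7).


Compute successive multiples of P until we hit O:
  1P = (10, 7)
  2P = (5, 7)
  3P = (11, 6)
  4P = (6, 2)
  5P = (1, 1)
  6P = (1, 12)
  7P = (6, 11)
  8P = (11, 7)
  ... (continuing to 11P)
  11P = O

ord(P) = 11


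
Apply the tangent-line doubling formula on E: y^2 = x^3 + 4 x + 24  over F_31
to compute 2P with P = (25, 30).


Doubling: s = (3 x1^2 + a) / (2 y1)
s = (3*25^2 + 4) / (2*30) mod 31 = 6
x3 = s^2 - 2 x1 mod 31 = 6^2 - 2*25 = 17
y3 = s (x1 - x3) - y1 mod 31 = 6 * (25 - 17) - 30 = 18

2P = (17, 18)


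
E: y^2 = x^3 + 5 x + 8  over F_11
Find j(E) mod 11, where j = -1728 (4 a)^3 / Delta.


Delta = -16(4 a^3 + 27 b^2) mod 11 = 3
-1728 * (4 a)^3 = -1728 * (4*5)^3 mod 11 = 8
j = 8 * 3^(-1) mod 11 = 10

j = 10 (mod 11)


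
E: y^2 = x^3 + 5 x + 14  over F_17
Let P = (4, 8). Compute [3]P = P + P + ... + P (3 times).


k = 3 = 11_2 (binary, LSB first: 11)
Double-and-add from P = (4, 8):
  bit 0 = 1: acc = O + (4, 8) = (4, 8)
  bit 1 = 1: acc = (4, 8) + (13, 10) = (16, 12)

3P = (16, 12)


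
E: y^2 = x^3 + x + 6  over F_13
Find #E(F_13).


For each x in F_13, count y with y^2 = x^3 + 1 x + 6 mod 13:
  x = 2: RHS = 3, y in [4, 9]  -> 2 point(s)
  x = 3: RHS = 10, y in [6, 7]  -> 2 point(s)
  x = 4: RHS = 9, y in [3, 10]  -> 2 point(s)
  x = 9: RHS = 3, y in [4, 9]  -> 2 point(s)
  x = 11: RHS = 9, y in [3, 10]  -> 2 point(s)
  x = 12: RHS = 4, y in [2, 11]  -> 2 point(s)
Affine points: 12. Add the point at infinity: total = 13.

#E(F_13) = 13


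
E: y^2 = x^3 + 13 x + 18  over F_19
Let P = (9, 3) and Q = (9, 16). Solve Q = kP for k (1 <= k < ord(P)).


Enumerate multiples of P until we hit Q = (9, 16):
  1P = (9, 3)
  2P = (8, 8)
  3P = (8, 11)
  4P = (9, 16)
Match found at i = 4.

k = 4


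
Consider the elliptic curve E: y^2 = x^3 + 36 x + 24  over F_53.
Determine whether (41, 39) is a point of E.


Check whether y^2 = x^3 + 36 x + 24 (mod 53) for (x, y) = (41, 39).
LHS: y^2 = 39^2 mod 53 = 37
RHS: x^3 + 36 x + 24 = 41^3 + 36*41 + 24 mod 53 = 37
LHS = RHS

Yes, on the curve


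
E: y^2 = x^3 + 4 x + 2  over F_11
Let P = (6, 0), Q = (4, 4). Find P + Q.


P != Q, so use the chord formula.
s = (y2 - y1) / (x2 - x1) = (4) / (9) mod 11 = 9
x3 = s^2 - x1 - x2 mod 11 = 9^2 - 6 - 4 = 5
y3 = s (x1 - x3) - y1 mod 11 = 9 * (6 - 5) - 0 = 9

P + Q = (5, 9)


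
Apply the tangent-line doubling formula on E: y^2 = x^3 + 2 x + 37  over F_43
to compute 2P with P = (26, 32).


Doubling: s = (3 x1^2 + a) / (2 y1)
s = (3*26^2 + 2) / (2*32) mod 43 = 25
x3 = s^2 - 2 x1 mod 43 = 25^2 - 2*26 = 14
y3 = s (x1 - x3) - y1 mod 43 = 25 * (26 - 14) - 32 = 10

2P = (14, 10)


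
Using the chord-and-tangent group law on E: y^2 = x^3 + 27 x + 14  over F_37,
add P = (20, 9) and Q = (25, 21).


P != Q, so use the chord formula.
s = (y2 - y1) / (x2 - x1) = (12) / (5) mod 37 = 32
x3 = s^2 - x1 - x2 mod 37 = 32^2 - 20 - 25 = 17
y3 = s (x1 - x3) - y1 mod 37 = 32 * (20 - 17) - 9 = 13

P + Q = (17, 13)


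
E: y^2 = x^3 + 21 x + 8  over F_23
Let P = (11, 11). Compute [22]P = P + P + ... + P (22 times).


k = 22 = 10110_2 (binary, LSB first: 01101)
Double-and-add from P = (11, 11):
  bit 0 = 0: acc unchanged = O
  bit 1 = 1: acc = O + (4, 15) = (4, 15)
  bit 2 = 1: acc = (4, 15) + (15, 8) = (16, 1)
  bit 3 = 0: acc unchanged = (16, 1)
  bit 4 = 1: acc = (16, 1) + (2, 14) = (21, 2)

22P = (21, 2)


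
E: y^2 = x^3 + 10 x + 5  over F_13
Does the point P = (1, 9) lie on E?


Check whether y^2 = x^3 + 10 x + 5 (mod 13) for (x, y) = (1, 9).
LHS: y^2 = 9^2 mod 13 = 3
RHS: x^3 + 10 x + 5 = 1^3 + 10*1 + 5 mod 13 = 3
LHS = RHS

Yes, on the curve


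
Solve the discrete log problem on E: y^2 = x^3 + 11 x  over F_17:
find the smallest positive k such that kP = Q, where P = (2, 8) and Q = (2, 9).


Enumerate multiples of P until we hit Q = (2, 9):
  1P = (2, 8)
  2P = (15, 2)
  3P = (15, 15)
  4P = (2, 9)
Match found at i = 4.

k = 4


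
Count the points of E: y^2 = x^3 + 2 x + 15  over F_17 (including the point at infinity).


For each x in F_17, count y with y^2 = x^3 + 2 x + 15 mod 17:
  x = 0: RHS = 15, y in [7, 10]  -> 2 point(s)
  x = 1: RHS = 1, y in [1, 16]  -> 2 point(s)
  x = 4: RHS = 2, y in [6, 11]  -> 2 point(s)
  x = 7: RHS = 15, y in [7, 10]  -> 2 point(s)
  x = 8: RHS = 16, y in [4, 13]  -> 2 point(s)
  x = 10: RHS = 15, y in [7, 10]  -> 2 point(s)
  x = 11: RHS = 8, y in [5, 12]  -> 2 point(s)
  x = 12: RHS = 16, y in [4, 13]  -> 2 point(s)
  x = 14: RHS = 16, y in [4, 13]  -> 2 point(s)
Affine points: 18. Add the point at infinity: total = 19.

#E(F_17) = 19


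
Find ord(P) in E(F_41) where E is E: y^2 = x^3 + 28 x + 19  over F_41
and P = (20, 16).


Compute successive multiples of P until we hit O:
  1P = (20, 16)
  2P = (38, 21)
  3P = (28, 0)
  4P = (38, 20)
  5P = (20, 25)
  6P = O

ord(P) = 6


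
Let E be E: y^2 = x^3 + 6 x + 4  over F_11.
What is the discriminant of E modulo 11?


4 a^3 + 27 b^2 = 4*6^3 + 27*4^2 = 864 + 432 = 1296
Delta = -16 * (1296) = -20736
Delta mod 11 = 10

Delta = 10 (mod 11)


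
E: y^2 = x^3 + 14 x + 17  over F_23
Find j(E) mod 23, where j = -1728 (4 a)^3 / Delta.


Delta = -16(4 a^3 + 27 b^2) mod 23 = 8
-1728 * (4 a)^3 = -1728 * (4*14)^3 mod 23 = 13
j = 13 * 8^(-1) mod 23 = 16

j = 16 (mod 23)


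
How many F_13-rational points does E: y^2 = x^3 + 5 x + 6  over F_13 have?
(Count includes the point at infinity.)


For each x in F_13, count y with y^2 = x^3 + 5 x + 6 mod 13:
  x = 1: RHS = 12, y in [5, 8]  -> 2 point(s)
  x = 3: RHS = 9, y in [3, 10]  -> 2 point(s)
  x = 4: RHS = 12, y in [5, 8]  -> 2 point(s)
  x = 5: RHS = 0, y in [0]  -> 1 point(s)
  x = 8: RHS = 12, y in [5, 8]  -> 2 point(s)
  x = 9: RHS = 0, y in [0]  -> 1 point(s)
  x = 10: RHS = 3, y in [4, 9]  -> 2 point(s)
  x = 11: RHS = 1, y in [1, 12]  -> 2 point(s)
  x = 12: RHS = 0, y in [0]  -> 1 point(s)
Affine points: 15. Add the point at infinity: total = 16.

#E(F_13) = 16


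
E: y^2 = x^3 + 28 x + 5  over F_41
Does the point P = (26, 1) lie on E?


Check whether y^2 = x^3 + 28 x + 5 (mod 41) for (x, y) = (26, 1).
LHS: y^2 = 1^2 mod 41 = 1
RHS: x^3 + 28 x + 5 = 26^3 + 28*26 + 5 mod 41 = 23
LHS != RHS

No, not on the curve


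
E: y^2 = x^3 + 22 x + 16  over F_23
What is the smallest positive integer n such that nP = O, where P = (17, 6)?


Compute successive multiples of P until we hit O:
  1P = (17, 6)
  2P = (15, 8)
  3P = (15, 15)
  4P = (17, 17)
  5P = O

ord(P) = 5


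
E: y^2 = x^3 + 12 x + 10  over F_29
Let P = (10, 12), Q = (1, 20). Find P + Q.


P != Q, so use the chord formula.
s = (y2 - y1) / (x2 - x1) = (8) / (20) mod 29 = 12
x3 = s^2 - x1 - x2 mod 29 = 12^2 - 10 - 1 = 17
y3 = s (x1 - x3) - y1 mod 29 = 12 * (10 - 17) - 12 = 20

P + Q = (17, 20)


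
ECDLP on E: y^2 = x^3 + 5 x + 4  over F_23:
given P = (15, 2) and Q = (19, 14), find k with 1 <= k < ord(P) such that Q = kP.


Enumerate multiples of P until we hit Q = (19, 14):
  1P = (15, 2)
  2P = (5, 19)
  3P = (19, 14)
Match found at i = 3.

k = 3


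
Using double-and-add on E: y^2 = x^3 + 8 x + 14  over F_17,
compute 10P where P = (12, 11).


k = 10 = 1010_2 (binary, LSB first: 0101)
Double-and-add from P = (12, 11):
  bit 0 = 0: acc unchanged = O
  bit 1 = 1: acc = O + (2, 2) = (2, 2)
  bit 2 = 0: acc unchanged = (2, 2)
  bit 3 = 1: acc = (2, 2) + (5, 3) = (12, 6)

10P = (12, 6)


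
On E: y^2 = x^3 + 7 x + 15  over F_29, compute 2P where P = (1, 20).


Doubling: s = (3 x1^2 + a) / (2 y1)
s = (3*1^2 + 7) / (2*20) mod 29 = 22
x3 = s^2 - 2 x1 mod 29 = 22^2 - 2*1 = 18
y3 = s (x1 - x3) - y1 mod 29 = 22 * (1 - 18) - 20 = 12

2P = (18, 12)


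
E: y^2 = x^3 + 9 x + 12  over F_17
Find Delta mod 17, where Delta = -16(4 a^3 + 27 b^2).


4 a^3 + 27 b^2 = 4*9^3 + 27*12^2 = 2916 + 3888 = 6804
Delta = -16 * (6804) = -108864
Delta mod 17 = 4

Delta = 4 (mod 17)


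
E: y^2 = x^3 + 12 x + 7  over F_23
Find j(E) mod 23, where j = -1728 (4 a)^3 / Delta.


Delta = -16(4 a^3 + 27 b^2) mod 23 = 7
-1728 * (4 a)^3 = -1728 * (4*12)^3 mod 23 = 22
j = 22 * 7^(-1) mod 23 = 13

j = 13 (mod 23)


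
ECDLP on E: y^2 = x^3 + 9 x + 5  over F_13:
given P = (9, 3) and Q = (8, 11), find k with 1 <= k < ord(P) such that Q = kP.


Enumerate multiples of P until we hit Q = (8, 11):
  1P = (9, 3)
  2P = (4, 12)
  3P = (10, 4)
  4P = (8, 11)
Match found at i = 4.

k = 4


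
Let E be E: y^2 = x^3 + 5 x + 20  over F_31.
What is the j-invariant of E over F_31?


Delta = -16(4 a^3 + 27 b^2) mod 31 = 23
-1728 * (4 a)^3 = -1728 * (4*5)^3 mod 31 = 16
j = 16 * 23^(-1) mod 31 = 29

j = 29 (mod 31)


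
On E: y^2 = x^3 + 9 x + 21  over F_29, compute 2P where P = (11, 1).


Doubling: s = (3 x1^2 + a) / (2 y1)
s = (3*11^2 + 9) / (2*1) mod 29 = 12
x3 = s^2 - 2 x1 mod 29 = 12^2 - 2*11 = 6
y3 = s (x1 - x3) - y1 mod 29 = 12 * (11 - 6) - 1 = 1

2P = (6, 1)


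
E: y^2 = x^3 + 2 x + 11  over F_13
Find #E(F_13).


For each x in F_13, count y with y^2 = x^3 + 2 x + 11 mod 13:
  x = 1: RHS = 1, y in [1, 12]  -> 2 point(s)
  x = 2: RHS = 10, y in [6, 7]  -> 2 point(s)
  x = 5: RHS = 3, y in [4, 9]  -> 2 point(s)
  x = 7: RHS = 4, y in [2, 11]  -> 2 point(s)
  x = 9: RHS = 4, y in [2, 11]  -> 2 point(s)
  x = 10: RHS = 4, y in [2, 11]  -> 2 point(s)
  x = 11: RHS = 12, y in [5, 8]  -> 2 point(s)
Affine points: 14. Add the point at infinity: total = 15.

#E(F_13) = 15


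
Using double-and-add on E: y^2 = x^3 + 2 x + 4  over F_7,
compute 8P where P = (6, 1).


k = 8 = 1000_2 (binary, LSB first: 0001)
Double-and-add from P = (6, 1):
  bit 0 = 0: acc unchanged = O
  bit 1 = 0: acc unchanged = O
  bit 2 = 0: acc unchanged = O
  bit 3 = 1: acc = O + (3, 4) = (3, 4)

8P = (3, 4)


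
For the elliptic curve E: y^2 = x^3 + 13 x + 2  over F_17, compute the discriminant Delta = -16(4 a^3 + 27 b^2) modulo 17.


4 a^3 + 27 b^2 = 4*13^3 + 27*2^2 = 8788 + 108 = 8896
Delta = -16 * (8896) = -142336
Delta mod 17 = 5

Delta = 5 (mod 17)


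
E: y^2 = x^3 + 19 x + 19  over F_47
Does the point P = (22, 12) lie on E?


Check whether y^2 = x^3 + 19 x + 19 (mod 47) for (x, y) = (22, 12).
LHS: y^2 = 12^2 mod 47 = 3
RHS: x^3 + 19 x + 19 = 22^3 + 19*22 + 19 mod 47 = 40
LHS != RHS

No, not on the curve


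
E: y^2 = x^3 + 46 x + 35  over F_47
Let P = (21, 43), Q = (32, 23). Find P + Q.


P != Q, so use the chord formula.
s = (y2 - y1) / (x2 - x1) = (27) / (11) mod 47 = 11
x3 = s^2 - x1 - x2 mod 47 = 11^2 - 21 - 32 = 21
y3 = s (x1 - x3) - y1 mod 47 = 11 * (21 - 21) - 43 = 4

P + Q = (21, 4)


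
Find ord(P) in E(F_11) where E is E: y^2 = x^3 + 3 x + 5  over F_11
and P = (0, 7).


Compute successive multiples of P until we hit O:
  1P = (0, 7)
  2P = (1, 3)
  3P = (4, 9)
  4P = (10, 10)
  5P = (10, 1)
  6P = (4, 2)
  7P = (1, 8)
  8P = (0, 4)
  ... (continuing to 9P)
  9P = O

ord(P) = 9


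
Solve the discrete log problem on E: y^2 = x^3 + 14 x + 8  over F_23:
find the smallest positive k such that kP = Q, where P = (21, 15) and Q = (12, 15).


Enumerate multiples of P until we hit Q = (12, 15):
  1P = (21, 15)
  2P = (7, 14)
  3P = (20, 13)
  4P = (9, 9)
  5P = (22, 19)
  6P = (19, 16)
  7P = (12, 15)
Match found at i = 7.

k = 7


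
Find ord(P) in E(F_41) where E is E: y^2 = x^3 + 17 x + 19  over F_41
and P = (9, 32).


Compute successive multiples of P until we hit O:
  1P = (9, 32)
  2P = (15, 0)
  3P = (9, 9)
  4P = O

ord(P) = 4


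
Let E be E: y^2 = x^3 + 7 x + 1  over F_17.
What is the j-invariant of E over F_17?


Delta = -16(4 a^3 + 27 b^2) mod 17 = 5
-1728 * (4 a)^3 = -1728 * (4*7)^3 mod 17 = 13
j = 13 * 5^(-1) mod 17 = 6

j = 6 (mod 17)


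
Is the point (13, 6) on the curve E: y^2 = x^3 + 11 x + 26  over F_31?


Check whether y^2 = x^3 + 11 x + 26 (mod 31) for (x, y) = (13, 6).
LHS: y^2 = 6^2 mod 31 = 5
RHS: x^3 + 11 x + 26 = 13^3 + 11*13 + 26 mod 31 = 10
LHS != RHS

No, not on the curve


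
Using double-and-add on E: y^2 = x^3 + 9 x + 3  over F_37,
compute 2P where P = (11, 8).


k = 2 = 10_2 (binary, LSB first: 01)
Double-and-add from P = (11, 8):
  bit 0 = 0: acc unchanged = O
  bit 1 = 1: acc = O + (26, 4) = (26, 4)

2P = (26, 4)


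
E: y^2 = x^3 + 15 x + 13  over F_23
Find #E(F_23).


For each x in F_23, count y with y^2 = x^3 + 15 x + 13 mod 23:
  x = 0: RHS = 13, y in [6, 17]  -> 2 point(s)
  x = 1: RHS = 6, y in [11, 12]  -> 2 point(s)
  x = 3: RHS = 16, y in [4, 19]  -> 2 point(s)
  x = 5: RHS = 6, y in [11, 12]  -> 2 point(s)
  x = 7: RHS = 1, y in [1, 22]  -> 2 point(s)
  x = 8: RHS = 1, y in [1, 22]  -> 2 point(s)
  x = 9: RHS = 3, y in [7, 16]  -> 2 point(s)
  x = 10: RHS = 13, y in [6, 17]  -> 2 point(s)
  x = 12: RHS = 12, y in [9, 14]  -> 2 point(s)
  x = 13: RHS = 13, y in [6, 17]  -> 2 point(s)
  x = 14: RHS = 0, y in [0]  -> 1 point(s)
  x = 15: RHS = 2, y in [5, 18]  -> 2 point(s)
  x = 16: RHS = 2, y in [5, 18]  -> 2 point(s)
  x = 17: RHS = 6, y in [11, 12]  -> 2 point(s)
  x = 19: RHS = 4, y in [2, 21]  -> 2 point(s)
Affine points: 29. Add the point at infinity: total = 30.

#E(F_23) = 30


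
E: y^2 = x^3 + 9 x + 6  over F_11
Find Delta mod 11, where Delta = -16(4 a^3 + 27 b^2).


4 a^3 + 27 b^2 = 4*9^3 + 27*6^2 = 2916 + 972 = 3888
Delta = -16 * (3888) = -62208
Delta mod 11 = 8

Delta = 8 (mod 11)


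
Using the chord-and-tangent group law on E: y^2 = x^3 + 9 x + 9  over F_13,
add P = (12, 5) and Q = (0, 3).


P != Q, so use the chord formula.
s = (y2 - y1) / (x2 - x1) = (11) / (1) mod 13 = 11
x3 = s^2 - x1 - x2 mod 13 = 11^2 - 12 - 0 = 5
y3 = s (x1 - x3) - y1 mod 13 = 11 * (12 - 5) - 5 = 7

P + Q = (5, 7)


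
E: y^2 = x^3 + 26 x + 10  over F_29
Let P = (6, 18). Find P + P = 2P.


Doubling: s = (3 x1^2 + a) / (2 y1)
s = (3*6^2 + 26) / (2*18) mod 29 = 15
x3 = s^2 - 2 x1 mod 29 = 15^2 - 2*6 = 10
y3 = s (x1 - x3) - y1 mod 29 = 15 * (6 - 10) - 18 = 9

2P = (10, 9)


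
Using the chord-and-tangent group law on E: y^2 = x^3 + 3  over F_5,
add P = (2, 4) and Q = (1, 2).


P != Q, so use the chord formula.
s = (y2 - y1) / (x2 - x1) = (3) / (4) mod 5 = 2
x3 = s^2 - x1 - x2 mod 5 = 2^2 - 2 - 1 = 1
y3 = s (x1 - x3) - y1 mod 5 = 2 * (2 - 1) - 4 = 3

P + Q = (1, 3)


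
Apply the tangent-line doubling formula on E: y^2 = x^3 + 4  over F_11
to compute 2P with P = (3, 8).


Doubling: s = (3 x1^2 + a) / (2 y1)
s = (3*3^2 + 0) / (2*8) mod 11 = 1
x3 = s^2 - 2 x1 mod 11 = 1^2 - 2*3 = 6
y3 = s (x1 - x3) - y1 mod 11 = 1 * (3 - 6) - 8 = 0

2P = (6, 0)


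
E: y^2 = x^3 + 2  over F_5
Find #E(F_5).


For each x in F_5, count y with y^2 = x^3 + 0 x + 2 mod 5:
  x = 2: RHS = 0, y in [0]  -> 1 point(s)
  x = 3: RHS = 4, y in [2, 3]  -> 2 point(s)
  x = 4: RHS = 1, y in [1, 4]  -> 2 point(s)
Affine points: 5. Add the point at infinity: total = 6.

#E(F_5) = 6


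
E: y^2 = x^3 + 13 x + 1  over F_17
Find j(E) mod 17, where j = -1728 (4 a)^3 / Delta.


Delta = -16(4 a^3 + 27 b^2) mod 17 = 9
-1728 * (4 a)^3 = -1728 * (4*13)^3 mod 17 = 6
j = 6 * 9^(-1) mod 17 = 12

j = 12 (mod 17)


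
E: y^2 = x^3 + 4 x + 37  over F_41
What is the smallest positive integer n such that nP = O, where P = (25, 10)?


Compute successive multiples of P until we hit O:
  1P = (25, 10)
  2P = (23, 18)
  3P = (9, 8)
  4P = (32, 25)
  5P = (7, 11)
  6P = (19, 17)
  7P = (20, 32)
  8P = (17, 4)
  ... (continuing to 53P)
  53P = O

ord(P) = 53


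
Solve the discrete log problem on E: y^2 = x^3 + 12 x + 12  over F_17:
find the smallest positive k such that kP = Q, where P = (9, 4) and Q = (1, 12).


Enumerate multiples of P until we hit Q = (1, 12):
  1P = (9, 4)
  2P = (16, 13)
  3P = (11, 8)
  4P = (1, 12)
Match found at i = 4.

k = 4


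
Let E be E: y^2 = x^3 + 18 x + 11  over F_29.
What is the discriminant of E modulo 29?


4 a^3 + 27 b^2 = 4*18^3 + 27*11^2 = 23328 + 3267 = 26595
Delta = -16 * (26595) = -425520
Delta mod 29 = 26

Delta = 26 (mod 29)


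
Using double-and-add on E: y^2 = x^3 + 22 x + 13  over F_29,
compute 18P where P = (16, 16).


k = 18 = 10010_2 (binary, LSB first: 01001)
Double-and-add from P = (16, 16):
  bit 0 = 0: acc unchanged = O
  bit 1 = 1: acc = O + (25, 21) = (25, 21)
  bit 2 = 0: acc unchanged = (25, 21)
  bit 3 = 0: acc unchanged = (25, 21)
  bit 4 = 1: acc = (25, 21) + (26, 6) = (0, 10)

18P = (0, 10)


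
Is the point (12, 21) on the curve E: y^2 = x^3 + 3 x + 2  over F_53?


Check whether y^2 = x^3 + 3 x + 2 (mod 53) for (x, y) = (12, 21).
LHS: y^2 = 21^2 mod 53 = 17
RHS: x^3 + 3 x + 2 = 12^3 + 3*12 + 2 mod 53 = 17
LHS = RHS

Yes, on the curve


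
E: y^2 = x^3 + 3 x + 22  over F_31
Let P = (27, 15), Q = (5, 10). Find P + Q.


P != Q, so use the chord formula.
s = (y2 - y1) / (x2 - x1) = (26) / (9) mod 31 = 27
x3 = s^2 - x1 - x2 mod 31 = 27^2 - 27 - 5 = 15
y3 = s (x1 - x3) - y1 mod 31 = 27 * (27 - 15) - 15 = 30

P + Q = (15, 30)


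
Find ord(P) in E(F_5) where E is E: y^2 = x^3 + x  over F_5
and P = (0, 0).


Compute successive multiples of P until we hit O:
  1P = (0, 0)
  2P = O

ord(P) = 2


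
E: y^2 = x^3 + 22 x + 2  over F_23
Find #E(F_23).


For each x in F_23, count y with y^2 = x^3 + 22 x + 2 mod 23:
  x = 0: RHS = 2, y in [5, 18]  -> 2 point(s)
  x = 1: RHS = 2, y in [5, 18]  -> 2 point(s)
  x = 2: RHS = 8, y in [10, 13]  -> 2 point(s)
  x = 3: RHS = 3, y in [7, 16]  -> 2 point(s)
  x = 4: RHS = 16, y in [4, 19]  -> 2 point(s)
  x = 7: RHS = 16, y in [4, 19]  -> 2 point(s)
  x = 8: RHS = 0, y in [0]  -> 1 point(s)
  x = 9: RHS = 9, y in [3, 20]  -> 2 point(s)
  x = 10: RHS = 3, y in [7, 16]  -> 2 point(s)
  x = 12: RHS = 16, y in [4, 19]  -> 2 point(s)
  x = 13: RHS = 1, y in [1, 22]  -> 2 point(s)
  x = 14: RHS = 18, y in [8, 15]  -> 2 point(s)
  x = 15: RHS = 4, y in [2, 21]  -> 2 point(s)
  x = 20: RHS = 1, y in [1, 22]  -> 2 point(s)
  x = 22: RHS = 2, y in [5, 18]  -> 2 point(s)
Affine points: 29. Add the point at infinity: total = 30.

#E(F_23) = 30


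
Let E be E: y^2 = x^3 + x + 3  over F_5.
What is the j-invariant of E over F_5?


Delta = -16(4 a^3 + 27 b^2) mod 5 = 3
-1728 * (4 a)^3 = -1728 * (4*1)^3 mod 5 = 3
j = 3 * 3^(-1) mod 5 = 1

j = 1 (mod 5)


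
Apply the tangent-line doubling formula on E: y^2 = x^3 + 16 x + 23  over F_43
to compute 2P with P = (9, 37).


Doubling: s = (3 x1^2 + a) / (2 y1)
s = (3*9^2 + 16) / (2*37) mod 43 = 25
x3 = s^2 - 2 x1 mod 43 = 25^2 - 2*9 = 5
y3 = s (x1 - x3) - y1 mod 43 = 25 * (9 - 5) - 37 = 20

2P = (5, 20)


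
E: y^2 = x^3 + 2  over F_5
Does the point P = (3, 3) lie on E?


Check whether y^2 = x^3 + 0 x + 2 (mod 5) for (x, y) = (3, 3).
LHS: y^2 = 3^2 mod 5 = 4
RHS: x^3 + 0 x + 2 = 3^3 + 0*3 + 2 mod 5 = 4
LHS = RHS

Yes, on the curve


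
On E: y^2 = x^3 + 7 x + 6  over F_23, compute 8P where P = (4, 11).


k = 8 = 1000_2 (binary, LSB first: 0001)
Double-and-add from P = (4, 11):
  bit 0 = 0: acc unchanged = O
  bit 1 = 0: acc unchanged = O
  bit 2 = 0: acc unchanged = O
  bit 3 = 1: acc = O + (4, 12) = (4, 12)

8P = (4, 12)


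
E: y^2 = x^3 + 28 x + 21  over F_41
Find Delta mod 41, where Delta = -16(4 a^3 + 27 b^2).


4 a^3 + 27 b^2 = 4*28^3 + 27*21^2 = 87808 + 11907 = 99715
Delta = -16 * (99715) = -1595440
Delta mod 41 = 34

Delta = 34 (mod 41)


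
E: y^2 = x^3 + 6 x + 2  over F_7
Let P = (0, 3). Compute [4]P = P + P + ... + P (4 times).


k = 4 = 100_2 (binary, LSB first: 001)
Double-and-add from P = (0, 3):
  bit 0 = 0: acc unchanged = O
  bit 1 = 0: acc unchanged = O
  bit 2 = 1: acc = O + (2, 6) = (2, 6)

4P = (2, 6)


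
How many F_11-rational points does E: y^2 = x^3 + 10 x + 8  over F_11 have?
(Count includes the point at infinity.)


For each x in F_11, count y with y^2 = x^3 + 10 x + 8 mod 11:
  x = 2: RHS = 3, y in [5, 6]  -> 2 point(s)
  x = 6: RHS = 9, y in [3, 8]  -> 2 point(s)
  x = 7: RHS = 3, y in [5, 6]  -> 2 point(s)
Affine points: 6. Add the point at infinity: total = 7.

#E(F_11) = 7


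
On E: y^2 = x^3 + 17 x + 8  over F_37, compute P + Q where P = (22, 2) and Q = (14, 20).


P != Q, so use the chord formula.
s = (y2 - y1) / (x2 - x1) = (18) / (29) mod 37 = 7
x3 = s^2 - x1 - x2 mod 37 = 7^2 - 22 - 14 = 13
y3 = s (x1 - x3) - y1 mod 37 = 7 * (22 - 13) - 2 = 24

P + Q = (13, 24)


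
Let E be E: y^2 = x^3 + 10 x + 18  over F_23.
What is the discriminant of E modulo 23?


4 a^3 + 27 b^2 = 4*10^3 + 27*18^2 = 4000 + 8748 = 12748
Delta = -16 * (12748) = -203968
Delta mod 23 = 19

Delta = 19 (mod 23)


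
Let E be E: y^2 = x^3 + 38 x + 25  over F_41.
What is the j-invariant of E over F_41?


Delta = -16(4 a^3 + 27 b^2) mod 41 = 32
-1728 * (4 a)^3 = -1728 * (4*38)^3 mod 41 = 36
j = 36 * 32^(-1) mod 41 = 37

j = 37 (mod 41)


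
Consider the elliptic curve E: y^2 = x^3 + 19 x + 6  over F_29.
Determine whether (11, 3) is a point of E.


Check whether y^2 = x^3 + 19 x + 6 (mod 29) for (x, y) = (11, 3).
LHS: y^2 = 3^2 mod 29 = 9
RHS: x^3 + 19 x + 6 = 11^3 + 19*11 + 6 mod 29 = 9
LHS = RHS

Yes, on the curve


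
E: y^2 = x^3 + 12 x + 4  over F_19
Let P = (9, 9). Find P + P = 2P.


Doubling: s = (3 x1^2 + a) / (2 y1)
s = (3*9^2 + 12) / (2*9) mod 19 = 11
x3 = s^2 - 2 x1 mod 19 = 11^2 - 2*9 = 8
y3 = s (x1 - x3) - y1 mod 19 = 11 * (9 - 8) - 9 = 2

2P = (8, 2)


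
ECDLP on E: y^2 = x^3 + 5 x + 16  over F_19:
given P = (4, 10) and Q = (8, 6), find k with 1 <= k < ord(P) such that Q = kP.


Enumerate multiples of P until we hit Q = (8, 6):
  1P = (4, 10)
  2P = (8, 6)
Match found at i = 2.

k = 2


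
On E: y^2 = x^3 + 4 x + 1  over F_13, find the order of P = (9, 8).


Compute successive multiples of P until we hit O:
  1P = (9, 8)
  2P = (8, 5)
  3P = (5, 4)
  4P = (0, 1)
  5P = (3, 1)
  6P = (2, 11)
  7P = (12, 10)
  8P = (4, 4)
  ... (continuing to 19P)
  19P = O

ord(P) = 19


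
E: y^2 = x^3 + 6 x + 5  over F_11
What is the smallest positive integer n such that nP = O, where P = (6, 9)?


Compute successive multiples of P until we hit O:
  1P = (6, 9)
  2P = (0, 7)
  3P = (10, 8)
  4P = (4, 7)
  5P = (2, 6)
  6P = (7, 4)
  7P = (1, 10)
  8P = (8, 9)
  ... (continuing to 17P)
  17P = O

ord(P) = 17


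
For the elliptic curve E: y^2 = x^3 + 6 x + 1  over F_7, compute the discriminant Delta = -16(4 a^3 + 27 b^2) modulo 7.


4 a^3 + 27 b^2 = 4*6^3 + 27*1^2 = 864 + 27 = 891
Delta = -16 * (891) = -14256
Delta mod 7 = 3

Delta = 3 (mod 7)


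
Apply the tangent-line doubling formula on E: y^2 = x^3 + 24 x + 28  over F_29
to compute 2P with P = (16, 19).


Doubling: s = (3 x1^2 + a) / (2 y1)
s = (3*16^2 + 24) / (2*19) mod 29 = 1
x3 = s^2 - 2 x1 mod 29 = 1^2 - 2*16 = 27
y3 = s (x1 - x3) - y1 mod 29 = 1 * (16 - 27) - 19 = 28

2P = (27, 28)


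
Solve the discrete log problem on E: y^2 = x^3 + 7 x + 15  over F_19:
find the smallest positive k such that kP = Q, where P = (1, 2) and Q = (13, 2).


Enumerate multiples of P until we hit Q = (13, 2):
  1P = (1, 2)
  2P = (9, 16)
  3P = (18, 11)
  4P = (6, 11)
  5P = (16, 9)
  6P = (11, 6)
  7P = (14, 8)
  8P = (5, 2)
  9P = (13, 17)
  10P = (3, 5)
  11P = (3, 14)
  12P = (13, 2)
Match found at i = 12.

k = 12


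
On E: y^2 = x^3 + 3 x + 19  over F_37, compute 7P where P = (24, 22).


k = 7 = 111_2 (binary, LSB first: 111)
Double-and-add from P = (24, 22):
  bit 0 = 1: acc = O + (24, 22) = (24, 22)
  bit 1 = 1: acc = (24, 22) + (19, 4) = (4, 13)
  bit 2 = 1: acc = (4, 13) + (8, 0) = (24, 15)

7P = (24, 15)


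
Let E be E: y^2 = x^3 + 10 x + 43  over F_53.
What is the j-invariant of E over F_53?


Delta = -16(4 a^3 + 27 b^2) mod 53 = 19
-1728 * (4 a)^3 = -1728 * (4*10)^3 mod 53 = 26
j = 26 * 19^(-1) mod 53 = 46

j = 46 (mod 53)


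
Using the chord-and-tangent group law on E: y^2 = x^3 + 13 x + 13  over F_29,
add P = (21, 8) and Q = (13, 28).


P != Q, so use the chord formula.
s = (y2 - y1) / (x2 - x1) = (20) / (21) mod 29 = 12
x3 = s^2 - x1 - x2 mod 29 = 12^2 - 21 - 13 = 23
y3 = s (x1 - x3) - y1 mod 29 = 12 * (21 - 23) - 8 = 26

P + Q = (23, 26)


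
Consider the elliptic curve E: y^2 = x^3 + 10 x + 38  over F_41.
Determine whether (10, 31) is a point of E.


Check whether y^2 = x^3 + 10 x + 38 (mod 41) for (x, y) = (10, 31).
LHS: y^2 = 31^2 mod 41 = 18
RHS: x^3 + 10 x + 38 = 10^3 + 10*10 + 38 mod 41 = 31
LHS != RHS

No, not on the curve


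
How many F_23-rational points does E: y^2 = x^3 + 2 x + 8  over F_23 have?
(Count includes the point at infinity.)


For each x in F_23, count y with y^2 = x^3 + 2 x + 8 mod 23:
  x = 0: RHS = 8, y in [10, 13]  -> 2 point(s)
  x = 3: RHS = 18, y in [8, 15]  -> 2 point(s)
  x = 6: RHS = 6, y in [11, 12]  -> 2 point(s)
  x = 10: RHS = 16, y in [4, 19]  -> 2 point(s)
  x = 11: RHS = 4, y in [2, 21]  -> 2 point(s)
  x = 12: RHS = 12, y in [9, 14]  -> 2 point(s)
  x = 13: RHS = 0, y in [0]  -> 1 point(s)
  x = 15: RHS = 9, y in [3, 20]  -> 2 point(s)
Affine points: 15. Add the point at infinity: total = 16.

#E(F_23) = 16


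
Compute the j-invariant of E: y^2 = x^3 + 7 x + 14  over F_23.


Delta = -16(4 a^3 + 27 b^2) mod 23 = 4
-1728 * (4 a)^3 = -1728 * (4*7)^3 mod 23 = 16
j = 16 * 4^(-1) mod 23 = 4

j = 4 (mod 23)


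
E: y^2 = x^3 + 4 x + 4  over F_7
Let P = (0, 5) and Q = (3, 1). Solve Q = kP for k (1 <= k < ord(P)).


Enumerate multiples of P until we hit Q = (3, 1):
  1P = (0, 5)
  2P = (1, 3)
  3P = (3, 1)
Match found at i = 3.

k = 3


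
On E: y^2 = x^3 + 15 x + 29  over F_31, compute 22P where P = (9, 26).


k = 22 = 10110_2 (binary, LSB first: 01101)
Double-and-add from P = (9, 26):
  bit 0 = 0: acc unchanged = O
  bit 1 = 1: acc = O + (14, 10) = (14, 10)
  bit 2 = 1: acc = (14, 10) + (10, 30) = (1, 18)
  bit 3 = 0: acc unchanged = (1, 18)
  bit 4 = 1: acc = (1, 18) + (16, 26) = (22, 8)

22P = (22, 8)


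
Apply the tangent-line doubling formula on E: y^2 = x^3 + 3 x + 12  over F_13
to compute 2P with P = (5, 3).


Doubling: s = (3 x1^2 + a) / (2 y1)
s = (3*5^2 + 3) / (2*3) mod 13 = 0
x3 = s^2 - 2 x1 mod 13 = 0^2 - 2*5 = 3
y3 = s (x1 - x3) - y1 mod 13 = 0 * (5 - 3) - 3 = 10

2P = (3, 10)


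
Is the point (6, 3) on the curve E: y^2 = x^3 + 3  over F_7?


Check whether y^2 = x^3 + 0 x + 3 (mod 7) for (x, y) = (6, 3).
LHS: y^2 = 3^2 mod 7 = 2
RHS: x^3 + 0 x + 3 = 6^3 + 0*6 + 3 mod 7 = 2
LHS = RHS

Yes, on the curve


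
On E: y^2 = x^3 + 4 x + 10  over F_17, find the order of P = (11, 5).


Compute successive multiples of P until we hit O:
  1P = (11, 5)
  2P = (13, 10)
  3P = (12, 1)
  4P = (10, 8)
  5P = (5, 11)
  6P = (2, 3)
  7P = (3, 10)
  8P = (1, 10)
  ... (continuing to 17P)
  17P = O

ord(P) = 17


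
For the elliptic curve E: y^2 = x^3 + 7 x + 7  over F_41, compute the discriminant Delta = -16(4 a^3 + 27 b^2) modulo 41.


4 a^3 + 27 b^2 = 4*7^3 + 27*7^2 = 1372 + 1323 = 2695
Delta = -16 * (2695) = -43120
Delta mod 41 = 12

Delta = 12 (mod 41)


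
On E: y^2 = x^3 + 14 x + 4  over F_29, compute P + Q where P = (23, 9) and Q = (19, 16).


P != Q, so use the chord formula.
s = (y2 - y1) / (x2 - x1) = (7) / (25) mod 29 = 20
x3 = s^2 - x1 - x2 mod 29 = 20^2 - 23 - 19 = 10
y3 = s (x1 - x3) - y1 mod 29 = 20 * (23 - 10) - 9 = 19

P + Q = (10, 19)


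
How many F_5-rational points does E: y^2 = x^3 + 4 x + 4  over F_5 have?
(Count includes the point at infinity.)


For each x in F_5, count y with y^2 = x^3 + 4 x + 4 mod 5:
  x = 0: RHS = 4, y in [2, 3]  -> 2 point(s)
  x = 1: RHS = 4, y in [2, 3]  -> 2 point(s)
  x = 2: RHS = 0, y in [0]  -> 1 point(s)
  x = 4: RHS = 4, y in [2, 3]  -> 2 point(s)
Affine points: 7. Add the point at infinity: total = 8.

#E(F_5) = 8


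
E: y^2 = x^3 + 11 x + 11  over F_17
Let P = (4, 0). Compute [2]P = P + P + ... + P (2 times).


k = 2 = 10_2 (binary, LSB first: 01)
Double-and-add from P = (4, 0):
  bit 0 = 0: acc unchanged = O
  bit 1 = 1: acc = O + O = O

2P = O


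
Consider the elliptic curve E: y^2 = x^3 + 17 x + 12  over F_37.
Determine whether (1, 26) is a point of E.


Check whether y^2 = x^3 + 17 x + 12 (mod 37) for (x, y) = (1, 26).
LHS: y^2 = 26^2 mod 37 = 10
RHS: x^3 + 17 x + 12 = 1^3 + 17*1 + 12 mod 37 = 30
LHS != RHS

No, not on the curve


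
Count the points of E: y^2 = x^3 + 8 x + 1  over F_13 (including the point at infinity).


For each x in F_13, count y with y^2 = x^3 + 8 x + 1 mod 13:
  x = 0: RHS = 1, y in [1, 12]  -> 2 point(s)
  x = 1: RHS = 10, y in [6, 7]  -> 2 point(s)
  x = 2: RHS = 12, y in [5, 8]  -> 2 point(s)
  x = 3: RHS = 0, y in [0]  -> 1 point(s)
  x = 5: RHS = 10, y in [6, 7]  -> 2 point(s)
  x = 7: RHS = 10, y in [6, 7]  -> 2 point(s)
  x = 9: RHS = 9, y in [3, 10]  -> 2 point(s)
  x = 11: RHS = 3, y in [4, 9]  -> 2 point(s)
Affine points: 15. Add the point at infinity: total = 16.

#E(F_13) = 16
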